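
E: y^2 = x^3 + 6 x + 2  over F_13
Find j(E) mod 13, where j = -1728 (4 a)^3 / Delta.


Delta = -16(4 a^3 + 27 b^2) mod 13 = 9
-1728 * (4 a)^3 = -1728 * (4*6)^3 mod 13 = 5
j = 5 * 9^(-1) mod 13 = 2

j = 2 (mod 13)


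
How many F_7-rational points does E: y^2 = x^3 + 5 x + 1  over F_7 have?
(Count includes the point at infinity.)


For each x in F_7, count y with y^2 = x^3 + 5 x + 1 mod 7:
  x = 0: RHS = 1, y in [1, 6]  -> 2 point(s)
  x = 1: RHS = 0, y in [0]  -> 1 point(s)
  x = 3: RHS = 1, y in [1, 6]  -> 2 point(s)
  x = 4: RHS = 1, y in [1, 6]  -> 2 point(s)
  x = 5: RHS = 4, y in [2, 5]  -> 2 point(s)
  x = 6: RHS = 2, y in [3, 4]  -> 2 point(s)
Affine points: 11. Add the point at infinity: total = 12.

#E(F_7) = 12


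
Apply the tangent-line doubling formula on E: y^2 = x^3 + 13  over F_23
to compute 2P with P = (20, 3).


Doubling: s = (3 x1^2 + a) / (2 y1)
s = (3*20^2 + 0) / (2*3) mod 23 = 16
x3 = s^2 - 2 x1 mod 23 = 16^2 - 2*20 = 9
y3 = s (x1 - x3) - y1 mod 23 = 16 * (20 - 9) - 3 = 12

2P = (9, 12)


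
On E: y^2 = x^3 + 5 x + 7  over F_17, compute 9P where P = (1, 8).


k = 9 = 1001_2 (binary, LSB first: 1001)
Double-and-add from P = (1, 8):
  bit 0 = 1: acc = O + (1, 8) = (1, 8)
  bit 1 = 0: acc unchanged = (1, 8)
  bit 2 = 0: acc unchanged = (1, 8)
  bit 3 = 1: acc = (1, 8) + (2, 5) = (6, 7)

9P = (6, 7)


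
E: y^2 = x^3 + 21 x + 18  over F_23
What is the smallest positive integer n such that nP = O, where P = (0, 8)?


Compute successive multiples of P until we hit O:
  1P = (0, 8)
  2P = (9, 19)
  3P = (3, 19)
  4P = (13, 21)
  5P = (11, 4)
  6P = (7, 5)
  7P = (19, 10)
  8P = (10, 20)
  ... (continuing to 23P)
  23P = O

ord(P) = 23


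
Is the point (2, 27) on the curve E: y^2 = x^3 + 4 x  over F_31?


Check whether y^2 = x^3 + 4 x + 0 (mod 31) for (x, y) = (2, 27).
LHS: y^2 = 27^2 mod 31 = 16
RHS: x^3 + 4 x + 0 = 2^3 + 4*2 + 0 mod 31 = 16
LHS = RHS

Yes, on the curve


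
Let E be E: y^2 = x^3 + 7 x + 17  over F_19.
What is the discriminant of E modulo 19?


4 a^3 + 27 b^2 = 4*7^3 + 27*17^2 = 1372 + 7803 = 9175
Delta = -16 * (9175) = -146800
Delta mod 19 = 13

Delta = 13 (mod 19)


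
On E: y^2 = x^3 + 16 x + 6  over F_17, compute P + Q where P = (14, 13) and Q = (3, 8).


P != Q, so use the chord formula.
s = (y2 - y1) / (x2 - x1) = (12) / (6) mod 17 = 2
x3 = s^2 - x1 - x2 mod 17 = 2^2 - 14 - 3 = 4
y3 = s (x1 - x3) - y1 mod 17 = 2 * (14 - 4) - 13 = 7

P + Q = (4, 7)


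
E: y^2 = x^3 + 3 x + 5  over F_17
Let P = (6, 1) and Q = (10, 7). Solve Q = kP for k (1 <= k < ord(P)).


Enumerate multiples of P until we hit Q = (10, 7):
  1P = (6, 1)
  2P = (4, 8)
  3P = (15, 5)
  4P = (9, 9)
  5P = (11, 14)
  6P = (2, 6)
  7P = (1, 14)
  8P = (12, 1)
  9P = (16, 16)
  10P = (10, 10)
  11P = (5, 14)
  12P = (5, 3)
  13P = (10, 7)
Match found at i = 13.

k = 13


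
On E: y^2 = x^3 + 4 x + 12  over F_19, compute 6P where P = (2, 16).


k = 6 = 110_2 (binary, LSB first: 011)
Double-and-add from P = (2, 16):
  bit 0 = 0: acc unchanged = O
  bit 1 = 1: acc = O + (1, 13) = (1, 13)
  bit 2 = 1: acc = (1, 13) + (18, 8) = (11, 0)

6P = (11, 0)


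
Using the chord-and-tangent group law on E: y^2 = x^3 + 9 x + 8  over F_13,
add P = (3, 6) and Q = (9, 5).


P != Q, so use the chord formula.
s = (y2 - y1) / (x2 - x1) = (12) / (6) mod 13 = 2
x3 = s^2 - x1 - x2 mod 13 = 2^2 - 3 - 9 = 5
y3 = s (x1 - x3) - y1 mod 13 = 2 * (3 - 5) - 6 = 3

P + Q = (5, 3)


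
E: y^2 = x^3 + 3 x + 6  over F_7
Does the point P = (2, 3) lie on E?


Check whether y^2 = x^3 + 3 x + 6 (mod 7) for (x, y) = (2, 3).
LHS: y^2 = 3^2 mod 7 = 2
RHS: x^3 + 3 x + 6 = 2^3 + 3*2 + 6 mod 7 = 6
LHS != RHS

No, not on the curve


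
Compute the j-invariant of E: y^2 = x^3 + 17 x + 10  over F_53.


Delta = -16(4 a^3 + 27 b^2) mod 53 = 12
-1728 * (4 a)^3 = -1728 * (4*17)^3 mod 53 = 14
j = 14 * 12^(-1) mod 53 = 10

j = 10 (mod 53)


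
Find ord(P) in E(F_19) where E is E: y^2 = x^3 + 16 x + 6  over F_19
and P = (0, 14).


Compute successive multiples of P until we hit O:
  1P = (0, 14)
  2P = (17, 17)
  3P = (9, 9)
  4P = (15, 7)
  5P = (13, 6)
  6P = (12, 8)
  7P = (12, 11)
  8P = (13, 13)
  ... (continuing to 13P)
  13P = O

ord(P) = 13


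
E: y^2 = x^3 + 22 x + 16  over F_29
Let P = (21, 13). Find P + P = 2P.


Doubling: s = (3 x1^2 + a) / (2 y1)
s = (3*21^2 + 22) / (2*13) mod 29 = 6
x3 = s^2 - 2 x1 mod 29 = 6^2 - 2*21 = 23
y3 = s (x1 - x3) - y1 mod 29 = 6 * (21 - 23) - 13 = 4

2P = (23, 4)


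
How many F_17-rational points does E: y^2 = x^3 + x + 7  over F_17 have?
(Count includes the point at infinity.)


For each x in F_17, count y with y^2 = x^3 + 1 x + 7 mod 17:
  x = 1: RHS = 9, y in [3, 14]  -> 2 point(s)
  x = 2: RHS = 0, y in [0]  -> 1 point(s)
  x = 5: RHS = 1, y in [1, 16]  -> 2 point(s)
  x = 6: RHS = 8, y in [5, 12]  -> 2 point(s)
  x = 7: RHS = 0, y in [0]  -> 1 point(s)
  x = 8: RHS = 0, y in [0]  -> 1 point(s)
  x = 12: RHS = 13, y in [8, 9]  -> 2 point(s)
Affine points: 11. Add the point at infinity: total = 12.

#E(F_17) = 12


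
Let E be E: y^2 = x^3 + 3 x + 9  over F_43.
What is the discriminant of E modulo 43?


4 a^3 + 27 b^2 = 4*3^3 + 27*9^2 = 108 + 2187 = 2295
Delta = -16 * (2295) = -36720
Delta mod 43 = 2

Delta = 2 (mod 43)


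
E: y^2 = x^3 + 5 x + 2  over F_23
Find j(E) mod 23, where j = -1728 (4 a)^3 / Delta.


Delta = -16(4 a^3 + 27 b^2) mod 23 = 1
-1728 * (4 a)^3 = -1728 * (4*5)^3 mod 23 = 12
j = 12 * 1^(-1) mod 23 = 12

j = 12 (mod 23)


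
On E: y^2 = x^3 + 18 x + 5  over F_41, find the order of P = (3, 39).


Compute successive multiples of P until we hit O:
  1P = (3, 39)
  2P = (36, 35)
  3P = (33, 28)
  4P = (6, 40)
  5P = (23, 9)
  6P = (7, 8)
  7P = (27, 24)
  8P = (21, 3)
  ... (continuing to 17P)
  17P = O

ord(P) = 17


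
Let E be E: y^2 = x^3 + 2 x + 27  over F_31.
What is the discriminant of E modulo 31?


4 a^3 + 27 b^2 = 4*2^3 + 27*27^2 = 32 + 19683 = 19715
Delta = -16 * (19715) = -315440
Delta mod 31 = 16

Delta = 16 (mod 31)


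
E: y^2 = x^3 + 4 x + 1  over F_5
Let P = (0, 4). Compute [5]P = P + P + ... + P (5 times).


k = 5 = 101_2 (binary, LSB first: 101)
Double-and-add from P = (0, 4):
  bit 0 = 1: acc = O + (0, 4) = (0, 4)
  bit 1 = 0: acc unchanged = (0, 4)
  bit 2 = 1: acc = (0, 4) + (3, 0) = (1, 4)

5P = (1, 4)


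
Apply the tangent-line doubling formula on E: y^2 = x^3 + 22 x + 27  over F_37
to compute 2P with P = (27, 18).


Doubling: s = (3 x1^2 + a) / (2 y1)
s = (3*27^2 + 22) / (2*18) mod 37 = 11
x3 = s^2 - 2 x1 mod 37 = 11^2 - 2*27 = 30
y3 = s (x1 - x3) - y1 mod 37 = 11 * (27 - 30) - 18 = 23

2P = (30, 23)


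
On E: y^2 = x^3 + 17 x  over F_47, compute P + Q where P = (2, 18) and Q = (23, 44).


P != Q, so use the chord formula.
s = (y2 - y1) / (x2 - x1) = (26) / (21) mod 47 = 46
x3 = s^2 - x1 - x2 mod 47 = 46^2 - 2 - 23 = 23
y3 = s (x1 - x3) - y1 mod 47 = 46 * (2 - 23) - 18 = 3

P + Q = (23, 3)


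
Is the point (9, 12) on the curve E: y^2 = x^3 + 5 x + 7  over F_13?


Check whether y^2 = x^3 + 5 x + 7 (mod 13) for (x, y) = (9, 12).
LHS: y^2 = 12^2 mod 13 = 1
RHS: x^3 + 5 x + 7 = 9^3 + 5*9 + 7 mod 13 = 1
LHS = RHS

Yes, on the curve


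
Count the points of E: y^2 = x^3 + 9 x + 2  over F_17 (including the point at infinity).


For each x in F_17, count y with y^2 = x^3 + 9 x + 2 mod 17:
  x = 0: RHS = 2, y in [6, 11]  -> 2 point(s)
  x = 4: RHS = 0, y in [0]  -> 1 point(s)
  x = 5: RHS = 2, y in [6, 11]  -> 2 point(s)
  x = 6: RHS = 0, y in [0]  -> 1 point(s)
  x = 7: RHS = 0, y in [0]  -> 1 point(s)
  x = 8: RHS = 8, y in [5, 12]  -> 2 point(s)
  x = 9: RHS = 13, y in [8, 9]  -> 2 point(s)
  x = 10: RHS = 4, y in [2, 15]  -> 2 point(s)
  x = 11: RHS = 4, y in [2, 15]  -> 2 point(s)
  x = 12: RHS = 2, y in [6, 11]  -> 2 point(s)
  x = 13: RHS = 4, y in [2, 15]  -> 2 point(s)
  x = 14: RHS = 16, y in [4, 13]  -> 2 point(s)
  x = 16: RHS = 9, y in [3, 14]  -> 2 point(s)
Affine points: 23. Add the point at infinity: total = 24.

#E(F_17) = 24


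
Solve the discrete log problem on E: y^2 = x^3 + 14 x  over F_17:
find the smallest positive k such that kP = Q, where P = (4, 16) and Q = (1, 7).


Enumerate multiples of P until we hit Q = (1, 7):
  1P = (4, 16)
  2P = (1, 10)
  3P = (16, 11)
  4P = (15, 7)
  5P = (13, 13)
  6P = (2, 6)
  7P = (2, 11)
  8P = (13, 4)
  9P = (15, 10)
  10P = (16, 6)
  11P = (1, 7)
Match found at i = 11.

k = 11


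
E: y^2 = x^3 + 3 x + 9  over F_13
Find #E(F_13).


For each x in F_13, count y with y^2 = x^3 + 3 x + 9 mod 13:
  x = 0: RHS = 9, y in [3, 10]  -> 2 point(s)
  x = 1: RHS = 0, y in [0]  -> 1 point(s)
  x = 2: RHS = 10, y in [6, 7]  -> 2 point(s)
  x = 6: RHS = 9, y in [3, 10]  -> 2 point(s)
  x = 7: RHS = 9, y in [3, 10]  -> 2 point(s)
  x = 8: RHS = 12, y in [5, 8]  -> 2 point(s)
  x = 10: RHS = 12, y in [5, 8]  -> 2 point(s)
Affine points: 13. Add the point at infinity: total = 14.

#E(F_13) = 14


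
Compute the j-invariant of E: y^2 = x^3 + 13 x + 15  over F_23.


Delta = -16(4 a^3 + 27 b^2) mod 23 = 12
-1728 * (4 a)^3 = -1728 * (4*13)^3 mod 23 = 19
j = 19 * 12^(-1) mod 23 = 15

j = 15 (mod 23)


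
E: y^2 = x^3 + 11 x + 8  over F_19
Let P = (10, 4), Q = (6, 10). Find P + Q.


P != Q, so use the chord formula.
s = (y2 - y1) / (x2 - x1) = (6) / (15) mod 19 = 8
x3 = s^2 - x1 - x2 mod 19 = 8^2 - 10 - 6 = 10
y3 = s (x1 - x3) - y1 mod 19 = 8 * (10 - 10) - 4 = 15

P + Q = (10, 15)


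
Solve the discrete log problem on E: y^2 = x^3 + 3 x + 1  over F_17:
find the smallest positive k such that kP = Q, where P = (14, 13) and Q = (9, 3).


Enumerate multiples of P until we hit Q = (9, 3):
  1P = (14, 13)
  2P = (2, 10)
  3P = (0, 16)
  4P = (4, 14)
  5P = (7, 5)
  6P = (15, 15)
  7P = (9, 14)
  8P = (9, 3)
Match found at i = 8.

k = 8


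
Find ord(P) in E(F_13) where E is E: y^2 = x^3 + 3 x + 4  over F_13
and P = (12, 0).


Compute successive multiples of P until we hit O:
  1P = (12, 0)
  2P = O

ord(P) = 2


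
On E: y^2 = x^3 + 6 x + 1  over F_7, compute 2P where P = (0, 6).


k = 2 = 10_2 (binary, LSB first: 01)
Double-and-add from P = (0, 6):
  bit 0 = 0: acc unchanged = O
  bit 1 = 1: acc = O + (2, 0) = (2, 0)

2P = (2, 0)


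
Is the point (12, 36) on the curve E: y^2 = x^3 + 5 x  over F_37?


Check whether y^2 = x^3 + 5 x + 0 (mod 37) for (x, y) = (12, 36).
LHS: y^2 = 36^2 mod 37 = 1
RHS: x^3 + 5 x + 0 = 12^3 + 5*12 + 0 mod 37 = 12
LHS != RHS

No, not on the curve


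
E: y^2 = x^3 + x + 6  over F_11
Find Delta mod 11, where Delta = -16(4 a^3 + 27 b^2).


4 a^3 + 27 b^2 = 4*1^3 + 27*6^2 = 4 + 972 = 976
Delta = -16 * (976) = -15616
Delta mod 11 = 4

Delta = 4 (mod 11)


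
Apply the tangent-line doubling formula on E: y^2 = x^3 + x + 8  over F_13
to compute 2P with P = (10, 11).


Doubling: s = (3 x1^2 + a) / (2 y1)
s = (3*10^2 + 1) / (2*11) mod 13 = 6
x3 = s^2 - 2 x1 mod 13 = 6^2 - 2*10 = 3
y3 = s (x1 - x3) - y1 mod 13 = 6 * (10 - 3) - 11 = 5

2P = (3, 5)


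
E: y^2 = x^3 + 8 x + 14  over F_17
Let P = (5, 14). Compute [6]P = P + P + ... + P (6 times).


k = 6 = 110_2 (binary, LSB first: 011)
Double-and-add from P = (5, 14):
  bit 0 = 0: acc unchanged = O
  bit 1 = 1: acc = O + (9, 13) = (9, 13)
  bit 2 = 1: acc = (9, 13) + (12, 11) = (4, 12)

6P = (4, 12)


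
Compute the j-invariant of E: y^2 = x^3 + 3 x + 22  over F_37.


Delta = -16(4 a^3 + 27 b^2) mod 37 = 10
-1728 * (4 a)^3 = -1728 * (4*3)^3 mod 37 = 27
j = 27 * 10^(-1) mod 37 = 36

j = 36 (mod 37)


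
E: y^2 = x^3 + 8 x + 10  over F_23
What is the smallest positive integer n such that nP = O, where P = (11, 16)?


Compute successive multiples of P until we hit O:
  1P = (11, 16)
  2P = (19, 12)
  3P = (22, 1)
  4P = (16, 18)
  5P = (21, 3)
  6P = (15, 3)
  7P = (9, 12)
  8P = (7, 15)
  ... (continuing to 21P)
  21P = O

ord(P) = 21


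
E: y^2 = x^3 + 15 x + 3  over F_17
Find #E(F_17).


For each x in F_17, count y with y^2 = x^3 + 15 x + 3 mod 17:
  x = 1: RHS = 2, y in [6, 11]  -> 2 point(s)
  x = 4: RHS = 8, y in [5, 12]  -> 2 point(s)
  x = 5: RHS = 16, y in [4, 13]  -> 2 point(s)
  x = 7: RHS = 9, y in [3, 14]  -> 2 point(s)
  x = 9: RHS = 0, y in [0]  -> 1 point(s)
  x = 13: RHS = 15, y in [7, 10]  -> 2 point(s)
  x = 14: RHS = 16, y in [4, 13]  -> 2 point(s)
  x = 15: RHS = 16, y in [4, 13]  -> 2 point(s)
  x = 16: RHS = 4, y in [2, 15]  -> 2 point(s)
Affine points: 17. Add the point at infinity: total = 18.

#E(F_17) = 18


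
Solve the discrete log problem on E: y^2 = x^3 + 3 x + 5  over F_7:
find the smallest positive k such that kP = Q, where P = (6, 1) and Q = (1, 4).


Enumerate multiples of P until we hit Q = (1, 4):
  1P = (6, 1)
  2P = (4, 5)
  3P = (1, 3)
  4P = (1, 4)
Match found at i = 4.

k = 4


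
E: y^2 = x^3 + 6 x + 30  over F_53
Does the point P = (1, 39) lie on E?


Check whether y^2 = x^3 + 6 x + 30 (mod 53) for (x, y) = (1, 39).
LHS: y^2 = 39^2 mod 53 = 37
RHS: x^3 + 6 x + 30 = 1^3 + 6*1 + 30 mod 53 = 37
LHS = RHS

Yes, on the curve


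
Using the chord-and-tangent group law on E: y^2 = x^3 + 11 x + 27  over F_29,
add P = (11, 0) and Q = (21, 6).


P != Q, so use the chord formula.
s = (y2 - y1) / (x2 - x1) = (6) / (10) mod 29 = 18
x3 = s^2 - x1 - x2 mod 29 = 18^2 - 11 - 21 = 2
y3 = s (x1 - x3) - y1 mod 29 = 18 * (11 - 2) - 0 = 17

P + Q = (2, 17)


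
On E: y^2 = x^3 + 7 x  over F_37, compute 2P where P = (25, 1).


Doubling: s = (3 x1^2 + a) / (2 y1)
s = (3*25^2 + 7) / (2*1) mod 37 = 16
x3 = s^2 - 2 x1 mod 37 = 16^2 - 2*25 = 21
y3 = s (x1 - x3) - y1 mod 37 = 16 * (25 - 21) - 1 = 26

2P = (21, 26)


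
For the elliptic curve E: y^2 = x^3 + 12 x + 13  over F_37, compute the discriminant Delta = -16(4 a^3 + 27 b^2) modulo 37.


4 a^3 + 27 b^2 = 4*12^3 + 27*13^2 = 6912 + 4563 = 11475
Delta = -16 * (11475) = -183600
Delta mod 37 = 31

Delta = 31 (mod 37)


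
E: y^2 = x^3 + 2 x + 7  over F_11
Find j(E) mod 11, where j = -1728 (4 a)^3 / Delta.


Delta = -16(4 a^3 + 27 b^2) mod 11 = 1
-1728 * (4 a)^3 = -1728 * (4*2)^3 mod 11 = 5
j = 5 * 1^(-1) mod 11 = 5

j = 5 (mod 11)


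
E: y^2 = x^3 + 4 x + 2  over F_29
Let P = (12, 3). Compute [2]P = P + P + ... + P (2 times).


k = 2 = 10_2 (binary, LSB first: 01)
Double-and-add from P = (12, 3):
  bit 0 = 0: acc unchanged = O
  bit 1 = 1: acc = O + (1, 23) = (1, 23)

2P = (1, 23)


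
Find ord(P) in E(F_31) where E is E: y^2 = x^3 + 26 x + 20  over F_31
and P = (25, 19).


Compute successive multiples of P until we hit O:
  1P = (25, 19)
  2P = (21, 0)
  3P = (25, 12)
  4P = O

ord(P) = 4


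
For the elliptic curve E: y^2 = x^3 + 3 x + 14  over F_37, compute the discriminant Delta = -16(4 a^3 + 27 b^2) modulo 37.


4 a^3 + 27 b^2 = 4*3^3 + 27*14^2 = 108 + 5292 = 5400
Delta = -16 * (5400) = -86400
Delta mod 37 = 32

Delta = 32 (mod 37)


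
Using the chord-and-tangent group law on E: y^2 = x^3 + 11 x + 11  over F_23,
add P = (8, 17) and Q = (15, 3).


P != Q, so use the chord formula.
s = (y2 - y1) / (x2 - x1) = (9) / (7) mod 23 = 21
x3 = s^2 - x1 - x2 mod 23 = 21^2 - 8 - 15 = 4
y3 = s (x1 - x3) - y1 mod 23 = 21 * (8 - 4) - 17 = 21

P + Q = (4, 21)


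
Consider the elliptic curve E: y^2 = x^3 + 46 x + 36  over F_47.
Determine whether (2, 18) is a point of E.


Check whether y^2 = x^3 + 46 x + 36 (mod 47) for (x, y) = (2, 18).
LHS: y^2 = 18^2 mod 47 = 42
RHS: x^3 + 46 x + 36 = 2^3 + 46*2 + 36 mod 47 = 42
LHS = RHS

Yes, on the curve


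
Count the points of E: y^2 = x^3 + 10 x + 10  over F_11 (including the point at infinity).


For each x in F_11, count y with y^2 = x^3 + 10 x + 10 mod 11:
  x = 2: RHS = 5, y in [4, 7]  -> 2 point(s)
  x = 3: RHS = 1, y in [1, 10]  -> 2 point(s)
  x = 4: RHS = 4, y in [2, 9]  -> 2 point(s)
  x = 5: RHS = 9, y in [3, 8]  -> 2 point(s)
  x = 6: RHS = 0, y in [0]  -> 1 point(s)
  x = 7: RHS = 5, y in [4, 7]  -> 2 point(s)
  x = 9: RHS = 4, y in [2, 9]  -> 2 point(s)
Affine points: 13. Add the point at infinity: total = 14.

#E(F_11) = 14


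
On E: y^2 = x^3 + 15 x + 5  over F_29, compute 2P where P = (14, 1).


Doubling: s = (3 x1^2 + a) / (2 y1)
s = (3*14^2 + 15) / (2*1) mod 29 = 26
x3 = s^2 - 2 x1 mod 29 = 26^2 - 2*14 = 10
y3 = s (x1 - x3) - y1 mod 29 = 26 * (14 - 10) - 1 = 16

2P = (10, 16)


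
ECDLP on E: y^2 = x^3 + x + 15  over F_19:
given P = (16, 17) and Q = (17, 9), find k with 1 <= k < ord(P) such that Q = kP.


Enumerate multiples of P until we hit Q = (17, 9):
  1P = (16, 17)
  2P = (17, 9)
Match found at i = 2.

k = 2


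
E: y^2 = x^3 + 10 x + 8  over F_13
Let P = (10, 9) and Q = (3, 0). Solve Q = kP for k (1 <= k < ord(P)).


Enumerate multiples of P until we hit Q = (3, 0):
  1P = (10, 9)
  2P = (2, 6)
  3P = (5, 1)
  4P = (12, 6)
  5P = (3, 0)
Match found at i = 5.

k = 5


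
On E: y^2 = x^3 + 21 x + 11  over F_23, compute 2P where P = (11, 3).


Doubling: s = (3 x1^2 + a) / (2 y1)
s = (3*11^2 + 21) / (2*3) mod 23 = 18
x3 = s^2 - 2 x1 mod 23 = 18^2 - 2*11 = 3
y3 = s (x1 - x3) - y1 mod 23 = 18 * (11 - 3) - 3 = 3

2P = (3, 3)


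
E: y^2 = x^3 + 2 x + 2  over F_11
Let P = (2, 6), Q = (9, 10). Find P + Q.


P != Q, so use the chord formula.
s = (y2 - y1) / (x2 - x1) = (4) / (7) mod 11 = 10
x3 = s^2 - x1 - x2 mod 11 = 10^2 - 2 - 9 = 1
y3 = s (x1 - x3) - y1 mod 11 = 10 * (2 - 1) - 6 = 4

P + Q = (1, 4)


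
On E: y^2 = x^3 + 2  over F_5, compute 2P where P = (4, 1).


k = 2 = 10_2 (binary, LSB first: 01)
Double-and-add from P = (4, 1):
  bit 0 = 0: acc unchanged = O
  bit 1 = 1: acc = O + (3, 3) = (3, 3)

2P = (3, 3)


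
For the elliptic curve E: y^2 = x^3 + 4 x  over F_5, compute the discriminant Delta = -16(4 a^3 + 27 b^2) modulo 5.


4 a^3 + 27 b^2 = 4*4^3 + 27*0^2 = 256 + 0 = 256
Delta = -16 * (256) = -4096
Delta mod 5 = 4

Delta = 4 (mod 5)


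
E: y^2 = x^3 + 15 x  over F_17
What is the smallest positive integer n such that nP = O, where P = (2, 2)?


Compute successive multiples of P until we hit O:
  1P = (2, 2)
  2P = (15, 8)
  3P = (15, 9)
  4P = (2, 15)
  5P = O

ord(P) = 5


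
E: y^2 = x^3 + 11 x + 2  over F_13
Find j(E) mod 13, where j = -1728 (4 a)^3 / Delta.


Delta = -16(4 a^3 + 27 b^2) mod 13 = 6
-1728 * (4 a)^3 = -1728 * (4*11)^3 mod 13 = 8
j = 8 * 6^(-1) mod 13 = 10

j = 10 (mod 13)


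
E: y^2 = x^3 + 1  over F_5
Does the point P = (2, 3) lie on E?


Check whether y^2 = x^3 + 0 x + 1 (mod 5) for (x, y) = (2, 3).
LHS: y^2 = 3^2 mod 5 = 4
RHS: x^3 + 0 x + 1 = 2^3 + 0*2 + 1 mod 5 = 4
LHS = RHS

Yes, on the curve


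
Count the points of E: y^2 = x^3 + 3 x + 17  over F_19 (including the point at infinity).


For each x in F_19, count y with y^2 = x^3 + 3 x + 17 mod 19:
  x = 0: RHS = 17, y in [6, 13]  -> 2 point(s)
  x = 4: RHS = 17, y in [6, 13]  -> 2 point(s)
  x = 5: RHS = 5, y in [9, 10]  -> 2 point(s)
  x = 6: RHS = 4, y in [2, 17]  -> 2 point(s)
  x = 7: RHS = 1, y in [1, 18]  -> 2 point(s)
  x = 13: RHS = 11, y in [7, 12]  -> 2 point(s)
  x = 15: RHS = 17, y in [6, 13]  -> 2 point(s)
  x = 16: RHS = 0, y in [0]  -> 1 point(s)
Affine points: 15. Add the point at infinity: total = 16.

#E(F_19) = 16


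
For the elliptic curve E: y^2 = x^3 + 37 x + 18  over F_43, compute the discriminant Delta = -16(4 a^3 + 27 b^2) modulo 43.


4 a^3 + 27 b^2 = 4*37^3 + 27*18^2 = 202612 + 8748 = 211360
Delta = -16 * (211360) = -3381760
Delta mod 43 = 18

Delta = 18 (mod 43)


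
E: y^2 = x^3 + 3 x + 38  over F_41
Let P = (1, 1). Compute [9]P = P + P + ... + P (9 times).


k = 9 = 1001_2 (binary, LSB first: 1001)
Double-and-add from P = (1, 1):
  bit 0 = 1: acc = O + (1, 1) = (1, 1)
  bit 1 = 0: acc unchanged = (1, 1)
  bit 2 = 0: acc unchanged = (1, 1)
  bit 3 = 1: acc = (1, 1) + (26, 29) = (35, 38)

9P = (35, 38)


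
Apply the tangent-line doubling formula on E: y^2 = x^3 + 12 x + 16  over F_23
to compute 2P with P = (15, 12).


Doubling: s = (3 x1^2 + a) / (2 y1)
s = (3*15^2 + 12) / (2*12) mod 23 = 20
x3 = s^2 - 2 x1 mod 23 = 20^2 - 2*15 = 2
y3 = s (x1 - x3) - y1 mod 23 = 20 * (15 - 2) - 12 = 18

2P = (2, 18)


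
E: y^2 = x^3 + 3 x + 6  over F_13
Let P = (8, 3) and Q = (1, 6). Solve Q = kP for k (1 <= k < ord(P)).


Enumerate multiples of P until we hit Q = (1, 6):
  1P = (8, 3)
  2P = (10, 10)
  3P = (4, 11)
  4P = (5, 4)
  5P = (3, 4)
  6P = (1, 6)
Match found at i = 6.

k = 6


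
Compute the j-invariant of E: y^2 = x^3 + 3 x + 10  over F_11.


Delta = -16(4 a^3 + 27 b^2) mod 11 = 7
-1728 * (4 a)^3 = -1728 * (4*3)^3 mod 11 = 10
j = 10 * 7^(-1) mod 11 = 3

j = 3 (mod 11)


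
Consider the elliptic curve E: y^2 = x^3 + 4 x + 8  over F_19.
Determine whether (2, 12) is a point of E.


Check whether y^2 = x^3 + 4 x + 8 (mod 19) for (x, y) = (2, 12).
LHS: y^2 = 12^2 mod 19 = 11
RHS: x^3 + 4 x + 8 = 2^3 + 4*2 + 8 mod 19 = 5
LHS != RHS

No, not on the curve


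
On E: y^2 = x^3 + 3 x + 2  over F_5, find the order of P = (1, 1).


Compute successive multiples of P until we hit O:
  1P = (1, 1)
  2P = (2, 1)
  3P = (2, 4)
  4P = (1, 4)
  5P = O

ord(P) = 5


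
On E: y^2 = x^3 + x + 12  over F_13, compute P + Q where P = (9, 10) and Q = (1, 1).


P != Q, so use the chord formula.
s = (y2 - y1) / (x2 - x1) = (4) / (5) mod 13 = 6
x3 = s^2 - x1 - x2 mod 13 = 6^2 - 9 - 1 = 0
y3 = s (x1 - x3) - y1 mod 13 = 6 * (9 - 0) - 10 = 5

P + Q = (0, 5)


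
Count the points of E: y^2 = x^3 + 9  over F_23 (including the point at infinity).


For each x in F_23, count y with y^2 = x^3 + 0 x + 9 mod 23:
  x = 0: RHS = 9, y in [3, 20]  -> 2 point(s)
  x = 3: RHS = 13, y in [6, 17]  -> 2 point(s)
  x = 4: RHS = 4, y in [2, 21]  -> 2 point(s)
  x = 6: RHS = 18, y in [8, 15]  -> 2 point(s)
  x = 9: RHS = 2, y in [5, 18]  -> 2 point(s)
  x = 11: RHS = 6, y in [11, 12]  -> 2 point(s)
  x = 12: RHS = 12, y in [9, 14]  -> 2 point(s)
  x = 14: RHS = 16, y in [4, 19]  -> 2 point(s)
  x = 15: RHS = 3, y in [7, 16]  -> 2 point(s)
  x = 17: RHS = 0, y in [0]  -> 1 point(s)
  x = 21: RHS = 1, y in [1, 22]  -> 2 point(s)
  x = 22: RHS = 8, y in [10, 13]  -> 2 point(s)
Affine points: 23. Add the point at infinity: total = 24.

#E(F_23) = 24


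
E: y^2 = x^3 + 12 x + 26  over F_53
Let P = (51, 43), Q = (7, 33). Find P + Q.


P != Q, so use the chord formula.
s = (y2 - y1) / (x2 - x1) = (43) / (9) mod 53 = 46
x3 = s^2 - x1 - x2 mod 53 = 46^2 - 51 - 7 = 44
y3 = s (x1 - x3) - y1 mod 53 = 46 * (51 - 44) - 43 = 14

P + Q = (44, 14)


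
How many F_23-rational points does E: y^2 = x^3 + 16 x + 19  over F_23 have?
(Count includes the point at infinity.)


For each x in F_23, count y with y^2 = x^3 + 16 x + 19 mod 23:
  x = 1: RHS = 13, y in [6, 17]  -> 2 point(s)
  x = 2: RHS = 13, y in [6, 17]  -> 2 point(s)
  x = 3: RHS = 2, y in [5, 18]  -> 2 point(s)
  x = 4: RHS = 9, y in [3, 20]  -> 2 point(s)
  x = 6: RHS = 9, y in [3, 20]  -> 2 point(s)
  x = 9: RHS = 18, y in [8, 15]  -> 2 point(s)
  x = 10: RHS = 6, y in [11, 12]  -> 2 point(s)
  x = 11: RHS = 8, y in [10, 13]  -> 2 point(s)
  x = 13: RHS = 9, y in [3, 20]  -> 2 point(s)
  x = 15: RHS = 0, y in [0]  -> 1 point(s)
  x = 16: RHS = 1, y in [1, 22]  -> 2 point(s)
  x = 17: RHS = 6, y in [11, 12]  -> 2 point(s)
  x = 19: RHS = 6, y in [11, 12]  -> 2 point(s)
  x = 20: RHS = 13, y in [6, 17]  -> 2 point(s)
  x = 21: RHS = 2, y in [5, 18]  -> 2 point(s)
  x = 22: RHS = 2, y in [5, 18]  -> 2 point(s)
Affine points: 31. Add the point at infinity: total = 32.

#E(F_23) = 32


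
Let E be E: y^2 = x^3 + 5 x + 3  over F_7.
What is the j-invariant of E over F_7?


Delta = -16(4 a^3 + 27 b^2) mod 7 = 5
-1728 * (4 a)^3 = -1728 * (4*5)^3 mod 7 = 6
j = 6 * 5^(-1) mod 7 = 4

j = 4 (mod 7)


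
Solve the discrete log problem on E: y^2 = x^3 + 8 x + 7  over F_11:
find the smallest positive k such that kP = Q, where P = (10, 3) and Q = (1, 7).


Enumerate multiples of P until we hit Q = (1, 7):
  1P = (10, 3)
  2P = (2, 8)
  3P = (3, 5)
  4P = (1, 7)
Match found at i = 4.

k = 4


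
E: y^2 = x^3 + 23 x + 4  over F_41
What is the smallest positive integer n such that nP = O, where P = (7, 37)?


Compute successive multiples of P until we hit O:
  1P = (7, 37)
  2P = (25, 38)
  3P = (19, 17)
  4P = (36, 25)
  5P = (40, 12)
  6P = (39, 27)
  7P = (18, 10)
  8P = (0, 39)
  ... (continuing to 51P)
  51P = O

ord(P) = 51


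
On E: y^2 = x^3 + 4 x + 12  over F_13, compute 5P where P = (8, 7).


k = 5 = 101_2 (binary, LSB first: 101)
Double-and-add from P = (8, 7):
  bit 0 = 1: acc = O + (8, 7) = (8, 7)
  bit 1 = 0: acc unchanged = (8, 7)
  bit 2 = 1: acc = (8, 7) + (1, 2) = (0, 8)

5P = (0, 8)


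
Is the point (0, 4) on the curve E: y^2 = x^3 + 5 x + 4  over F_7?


Check whether y^2 = x^3 + 5 x + 4 (mod 7) for (x, y) = (0, 4).
LHS: y^2 = 4^2 mod 7 = 2
RHS: x^3 + 5 x + 4 = 0^3 + 5*0 + 4 mod 7 = 4
LHS != RHS

No, not on the curve


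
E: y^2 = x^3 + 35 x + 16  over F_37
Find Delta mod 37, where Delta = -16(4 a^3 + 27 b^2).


4 a^3 + 27 b^2 = 4*35^3 + 27*16^2 = 171500 + 6912 = 178412
Delta = -16 * (178412) = -2854592
Delta mod 37 = 32

Delta = 32 (mod 37)


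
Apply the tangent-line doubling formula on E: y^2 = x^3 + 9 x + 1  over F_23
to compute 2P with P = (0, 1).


Doubling: s = (3 x1^2 + a) / (2 y1)
s = (3*0^2 + 9) / (2*1) mod 23 = 16
x3 = s^2 - 2 x1 mod 23 = 16^2 - 2*0 = 3
y3 = s (x1 - x3) - y1 mod 23 = 16 * (0 - 3) - 1 = 20

2P = (3, 20)


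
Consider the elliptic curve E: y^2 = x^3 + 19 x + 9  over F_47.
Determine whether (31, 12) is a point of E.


Check whether y^2 = x^3 + 19 x + 9 (mod 47) for (x, y) = (31, 12).
LHS: y^2 = 12^2 mod 47 = 3
RHS: x^3 + 19 x + 9 = 31^3 + 19*31 + 9 mod 47 = 27
LHS != RHS

No, not on the curve


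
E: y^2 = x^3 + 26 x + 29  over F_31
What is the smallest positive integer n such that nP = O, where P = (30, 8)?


Compute successive multiples of P until we hit O:
  1P = (30, 8)
  2P = (18, 6)
  3P = (8, 6)
  4P = (3, 17)
  5P = (5, 25)
  6P = (29, 0)
  7P = (5, 6)
  8P = (3, 14)
  ... (continuing to 12P)
  12P = O

ord(P) = 12


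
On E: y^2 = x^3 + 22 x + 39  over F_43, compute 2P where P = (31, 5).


Doubling: s = (3 x1^2 + a) / (2 y1)
s = (3*31^2 + 22) / (2*5) mod 43 = 11
x3 = s^2 - 2 x1 mod 43 = 11^2 - 2*31 = 16
y3 = s (x1 - x3) - y1 mod 43 = 11 * (31 - 16) - 5 = 31

2P = (16, 31)


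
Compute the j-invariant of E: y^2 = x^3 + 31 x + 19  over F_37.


Delta = -16(4 a^3 + 27 b^2) mod 37 = 26
-1728 * (4 a)^3 = -1728 * (4*31)^3 mod 37 = 6
j = 6 * 26^(-1) mod 37 = 23

j = 23 (mod 37)


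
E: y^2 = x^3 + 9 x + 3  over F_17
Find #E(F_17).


For each x in F_17, count y with y^2 = x^3 + 9 x + 3 mod 17:
  x = 1: RHS = 13, y in [8, 9]  -> 2 point(s)
  x = 4: RHS = 1, y in [1, 16]  -> 2 point(s)
  x = 6: RHS = 1, y in [1, 16]  -> 2 point(s)
  x = 7: RHS = 1, y in [1, 16]  -> 2 point(s)
  x = 8: RHS = 9, y in [3, 14]  -> 2 point(s)
  x = 14: RHS = 0, y in [0]  -> 1 point(s)
Affine points: 11. Add the point at infinity: total = 12.

#E(F_17) = 12


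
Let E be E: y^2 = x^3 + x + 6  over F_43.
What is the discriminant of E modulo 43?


4 a^3 + 27 b^2 = 4*1^3 + 27*6^2 = 4 + 972 = 976
Delta = -16 * (976) = -15616
Delta mod 43 = 36

Delta = 36 (mod 43)


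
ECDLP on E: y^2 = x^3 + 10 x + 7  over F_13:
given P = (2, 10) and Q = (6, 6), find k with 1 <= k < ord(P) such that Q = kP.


Enumerate multiples of P until we hit Q = (6, 6):
  1P = (2, 10)
  2P = (8, 12)
  3P = (6, 6)
Match found at i = 3.

k = 3


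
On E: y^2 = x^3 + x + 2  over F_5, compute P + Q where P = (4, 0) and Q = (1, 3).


P != Q, so use the chord formula.
s = (y2 - y1) / (x2 - x1) = (3) / (2) mod 5 = 4
x3 = s^2 - x1 - x2 mod 5 = 4^2 - 4 - 1 = 1
y3 = s (x1 - x3) - y1 mod 5 = 4 * (4 - 1) - 0 = 2

P + Q = (1, 2)


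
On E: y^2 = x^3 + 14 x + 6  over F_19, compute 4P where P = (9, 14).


k = 4 = 100_2 (binary, LSB first: 001)
Double-and-add from P = (9, 14):
  bit 0 = 0: acc unchanged = O
  bit 1 = 0: acc unchanged = O
  bit 2 = 1: acc = O + (5, 12) = (5, 12)

4P = (5, 12)


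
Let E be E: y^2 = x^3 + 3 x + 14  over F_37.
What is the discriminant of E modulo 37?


4 a^3 + 27 b^2 = 4*3^3 + 27*14^2 = 108 + 5292 = 5400
Delta = -16 * (5400) = -86400
Delta mod 37 = 32

Delta = 32 (mod 37)


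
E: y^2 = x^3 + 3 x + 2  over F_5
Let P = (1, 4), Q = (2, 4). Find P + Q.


P != Q, so use the chord formula.
s = (y2 - y1) / (x2 - x1) = (0) / (1) mod 5 = 0
x3 = s^2 - x1 - x2 mod 5 = 0^2 - 1 - 2 = 2
y3 = s (x1 - x3) - y1 mod 5 = 0 * (1 - 2) - 4 = 1

P + Q = (2, 1)


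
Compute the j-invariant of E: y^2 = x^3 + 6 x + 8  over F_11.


Delta = -16(4 a^3 + 27 b^2) mod 11 = 9
-1728 * (4 a)^3 = -1728 * (4*6)^3 mod 11 = 3
j = 3 * 9^(-1) mod 11 = 4

j = 4 (mod 11)


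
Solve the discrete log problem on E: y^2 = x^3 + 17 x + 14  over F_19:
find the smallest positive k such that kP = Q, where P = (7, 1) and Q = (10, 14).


Enumerate multiples of P until we hit Q = (10, 14):
  1P = (7, 1)
  2P = (3, 4)
  3P = (6, 3)
  4P = (10, 5)
  5P = (8, 4)
  6P = (13, 0)
  7P = (8, 15)
  8P = (10, 14)
Match found at i = 8.

k = 8


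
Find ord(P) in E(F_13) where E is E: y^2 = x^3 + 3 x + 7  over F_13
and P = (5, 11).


Compute successive multiples of P until we hit O:
  1P = (5, 11)
  2P = (3, 2)
  3P = (9, 10)
  4P = (8, 6)
  5P = (10, 6)
  6P = (12, 9)
  7P = (12, 4)
  8P = (10, 7)
  ... (continuing to 13P)
  13P = O

ord(P) = 13


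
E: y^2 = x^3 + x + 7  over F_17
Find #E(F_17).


For each x in F_17, count y with y^2 = x^3 + 1 x + 7 mod 17:
  x = 1: RHS = 9, y in [3, 14]  -> 2 point(s)
  x = 2: RHS = 0, y in [0]  -> 1 point(s)
  x = 5: RHS = 1, y in [1, 16]  -> 2 point(s)
  x = 6: RHS = 8, y in [5, 12]  -> 2 point(s)
  x = 7: RHS = 0, y in [0]  -> 1 point(s)
  x = 8: RHS = 0, y in [0]  -> 1 point(s)
  x = 12: RHS = 13, y in [8, 9]  -> 2 point(s)
Affine points: 11. Add the point at infinity: total = 12.

#E(F_17) = 12


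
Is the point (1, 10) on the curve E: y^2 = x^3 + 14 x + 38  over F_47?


Check whether y^2 = x^3 + 14 x + 38 (mod 47) for (x, y) = (1, 10).
LHS: y^2 = 10^2 mod 47 = 6
RHS: x^3 + 14 x + 38 = 1^3 + 14*1 + 38 mod 47 = 6
LHS = RHS

Yes, on the curve


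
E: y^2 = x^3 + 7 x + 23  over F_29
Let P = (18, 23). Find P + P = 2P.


Doubling: s = (3 x1^2 + a) / (2 y1)
s = (3*18^2 + 7) / (2*23) mod 29 = 3
x3 = s^2 - 2 x1 mod 29 = 3^2 - 2*18 = 2
y3 = s (x1 - x3) - y1 mod 29 = 3 * (18 - 2) - 23 = 25

2P = (2, 25)


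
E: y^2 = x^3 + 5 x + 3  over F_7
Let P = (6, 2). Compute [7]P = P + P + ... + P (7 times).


k = 7 = 111_2 (binary, LSB first: 111)
Double-and-add from P = (6, 2):
  bit 0 = 1: acc = O + (6, 2) = (6, 2)
  bit 1 = 1: acc = (6, 2) + (6, 5) = O
  bit 2 = 1: acc = O + (6, 2) = (6, 2)

7P = (6, 2)


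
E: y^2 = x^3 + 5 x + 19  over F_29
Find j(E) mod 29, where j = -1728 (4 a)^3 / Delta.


Delta = -16(4 a^3 + 27 b^2) mod 29 = 14
-1728 * (4 a)^3 = -1728 * (4*5)^3 mod 29 = 10
j = 10 * 14^(-1) mod 29 = 9

j = 9 (mod 29)


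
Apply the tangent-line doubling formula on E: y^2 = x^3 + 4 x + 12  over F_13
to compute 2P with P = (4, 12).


Doubling: s = (3 x1^2 + a) / (2 y1)
s = (3*4^2 + 4) / (2*12) mod 13 = 0
x3 = s^2 - 2 x1 mod 13 = 0^2 - 2*4 = 5
y3 = s (x1 - x3) - y1 mod 13 = 0 * (4 - 5) - 12 = 1

2P = (5, 1)


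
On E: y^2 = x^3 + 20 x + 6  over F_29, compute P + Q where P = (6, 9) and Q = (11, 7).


P != Q, so use the chord formula.
s = (y2 - y1) / (x2 - x1) = (27) / (5) mod 29 = 17
x3 = s^2 - x1 - x2 mod 29 = 17^2 - 6 - 11 = 11
y3 = s (x1 - x3) - y1 mod 29 = 17 * (6 - 11) - 9 = 22

P + Q = (11, 22)


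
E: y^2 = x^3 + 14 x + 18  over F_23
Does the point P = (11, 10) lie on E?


Check whether y^2 = x^3 + 14 x + 18 (mod 23) for (x, y) = (11, 10).
LHS: y^2 = 10^2 mod 23 = 8
RHS: x^3 + 14 x + 18 = 11^3 + 14*11 + 18 mod 23 = 8
LHS = RHS

Yes, on the curve


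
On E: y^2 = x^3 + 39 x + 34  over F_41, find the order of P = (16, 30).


Compute successive multiples of P until we hit O:
  1P = (16, 30)
  2P = (34, 19)
  3P = (12, 4)
  4P = (4, 7)
  5P = (13, 27)
  6P = (13, 14)
  7P = (4, 34)
  8P = (12, 37)
  ... (continuing to 11P)
  11P = O

ord(P) = 11


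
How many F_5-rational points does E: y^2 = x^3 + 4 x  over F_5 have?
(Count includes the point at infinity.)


For each x in F_5, count y with y^2 = x^3 + 4 x + 0 mod 5:
  x = 0: RHS = 0, y in [0]  -> 1 point(s)
  x = 1: RHS = 0, y in [0]  -> 1 point(s)
  x = 2: RHS = 1, y in [1, 4]  -> 2 point(s)
  x = 3: RHS = 4, y in [2, 3]  -> 2 point(s)
  x = 4: RHS = 0, y in [0]  -> 1 point(s)
Affine points: 7. Add the point at infinity: total = 8.

#E(F_5) = 8


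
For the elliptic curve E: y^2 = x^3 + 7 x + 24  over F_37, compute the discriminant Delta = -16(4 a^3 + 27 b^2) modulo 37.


4 a^3 + 27 b^2 = 4*7^3 + 27*24^2 = 1372 + 15552 = 16924
Delta = -16 * (16924) = -270784
Delta mod 37 = 19

Delta = 19 (mod 37)


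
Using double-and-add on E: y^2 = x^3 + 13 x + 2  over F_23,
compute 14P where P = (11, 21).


k = 14 = 1110_2 (binary, LSB first: 0111)
Double-and-add from P = (11, 21):
  bit 0 = 0: acc unchanged = O
  bit 1 = 1: acc = O + (5, 13) = (5, 13)
  bit 2 = 1: acc = (5, 13) + (2, 6) = (1, 4)
  bit 3 = 1: acc = (1, 4) + (12, 0) = (5, 10)

14P = (5, 10)


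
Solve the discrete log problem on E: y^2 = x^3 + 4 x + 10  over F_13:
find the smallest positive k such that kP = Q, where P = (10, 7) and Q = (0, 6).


Enumerate multiples of P until we hit Q = (0, 6):
  1P = (10, 7)
  2P = (5, 5)
  3P = (7, 2)
  4P = (6, 4)
  5P = (0, 7)
  6P = (3, 6)
  7P = (4, 5)
  8P = (2, 0)
  9P = (4, 8)
  10P = (3, 7)
  11P = (0, 6)
Match found at i = 11.

k = 11


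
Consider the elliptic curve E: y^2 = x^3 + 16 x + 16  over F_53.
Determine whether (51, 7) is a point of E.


Check whether y^2 = x^3 + 16 x + 16 (mod 53) for (x, y) = (51, 7).
LHS: y^2 = 7^2 mod 53 = 49
RHS: x^3 + 16 x + 16 = 51^3 + 16*51 + 16 mod 53 = 29
LHS != RHS

No, not on the curve


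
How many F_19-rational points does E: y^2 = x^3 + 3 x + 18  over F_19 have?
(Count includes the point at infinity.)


For each x in F_19, count y with y^2 = x^3 + 3 x + 18 mod 19:
  x = 3: RHS = 16, y in [4, 15]  -> 2 point(s)
  x = 5: RHS = 6, y in [5, 14]  -> 2 point(s)
  x = 6: RHS = 5, y in [9, 10]  -> 2 point(s)
  x = 14: RHS = 11, y in [7, 12]  -> 2 point(s)
  x = 16: RHS = 1, y in [1, 18]  -> 2 point(s)
  x = 17: RHS = 4, y in [2, 17]  -> 2 point(s)
Affine points: 12. Add the point at infinity: total = 13.

#E(F_19) = 13


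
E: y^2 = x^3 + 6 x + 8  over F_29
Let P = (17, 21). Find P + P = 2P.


Doubling: s = (3 x1^2 + a) / (2 y1)
s = (3*17^2 + 6) / (2*21) mod 29 = 27
x3 = s^2 - 2 x1 mod 29 = 27^2 - 2*17 = 28
y3 = s (x1 - x3) - y1 mod 29 = 27 * (17 - 28) - 21 = 1

2P = (28, 1)


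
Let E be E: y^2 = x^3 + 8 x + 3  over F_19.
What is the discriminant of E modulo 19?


4 a^3 + 27 b^2 = 4*8^3 + 27*3^2 = 2048 + 243 = 2291
Delta = -16 * (2291) = -36656
Delta mod 19 = 14

Delta = 14 (mod 19)


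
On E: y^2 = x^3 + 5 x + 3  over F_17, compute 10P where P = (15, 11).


k = 10 = 1010_2 (binary, LSB first: 0101)
Double-and-add from P = (15, 11):
  bit 0 = 0: acc unchanged = O
  bit 1 = 1: acc = O + (4, 6) = (4, 6)
  bit 2 = 0: acc unchanged = (4, 6)
  bit 3 = 1: acc = (4, 6) + (13, 15) = (1, 14)

10P = (1, 14)


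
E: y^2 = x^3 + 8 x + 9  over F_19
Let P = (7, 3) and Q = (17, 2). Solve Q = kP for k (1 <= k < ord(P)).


Enumerate multiples of P until we hit Q = (17, 2):
  1P = (7, 3)
  2P = (10, 5)
  3P = (13, 12)
  4P = (6, 8)
  5P = (12, 3)
  6P = (0, 16)
  7P = (17, 2)
Match found at i = 7.

k = 7


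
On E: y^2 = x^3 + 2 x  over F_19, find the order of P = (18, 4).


Compute successive multiples of P until we hit O:
  1P = (18, 4)
  2P = (11, 17)
  3P = (14, 13)
  4P = (17, 8)
  5P = (0, 0)
  6P = (17, 11)
  7P = (14, 6)
  8P = (11, 2)
  ... (continuing to 10P)
  10P = O

ord(P) = 10


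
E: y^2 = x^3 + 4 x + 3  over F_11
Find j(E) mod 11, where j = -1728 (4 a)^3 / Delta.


Delta = -16(4 a^3 + 27 b^2) mod 11 = 2
-1728 * (4 a)^3 = -1728 * (4*4)^3 mod 11 = 7
j = 7 * 2^(-1) mod 11 = 9

j = 9 (mod 11)


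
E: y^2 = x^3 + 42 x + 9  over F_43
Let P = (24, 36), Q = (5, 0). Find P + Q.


P != Q, so use the chord formula.
s = (y2 - y1) / (x2 - x1) = (7) / (24) mod 43 = 20
x3 = s^2 - x1 - x2 mod 43 = 20^2 - 24 - 5 = 27
y3 = s (x1 - x3) - y1 mod 43 = 20 * (24 - 27) - 36 = 33

P + Q = (27, 33)


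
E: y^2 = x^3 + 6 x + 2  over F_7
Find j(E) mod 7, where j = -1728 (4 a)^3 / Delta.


Delta = -16(4 a^3 + 27 b^2) mod 7 = 2
-1728 * (4 a)^3 = -1728 * (4*6)^3 mod 7 = 6
j = 6 * 2^(-1) mod 7 = 3

j = 3 (mod 7)


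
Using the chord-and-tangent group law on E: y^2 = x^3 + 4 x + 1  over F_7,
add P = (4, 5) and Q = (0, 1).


P != Q, so use the chord formula.
s = (y2 - y1) / (x2 - x1) = (3) / (3) mod 7 = 1
x3 = s^2 - x1 - x2 mod 7 = 1^2 - 4 - 0 = 4
y3 = s (x1 - x3) - y1 mod 7 = 1 * (4 - 4) - 5 = 2

P + Q = (4, 2)


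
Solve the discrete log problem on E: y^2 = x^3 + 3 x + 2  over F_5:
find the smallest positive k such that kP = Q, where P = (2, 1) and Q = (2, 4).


Enumerate multiples of P until we hit Q = (2, 4):
  1P = (2, 1)
  2P = (1, 4)
  3P = (1, 1)
  4P = (2, 4)
Match found at i = 4.

k = 4


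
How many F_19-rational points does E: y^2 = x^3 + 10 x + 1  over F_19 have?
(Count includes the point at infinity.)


For each x in F_19, count y with y^2 = x^3 + 10 x + 1 mod 19:
  x = 0: RHS = 1, y in [1, 18]  -> 2 point(s)
  x = 3: RHS = 1, y in [1, 18]  -> 2 point(s)
  x = 5: RHS = 5, y in [9, 10]  -> 2 point(s)
  x = 6: RHS = 11, y in [7, 12]  -> 2 point(s)
  x = 8: RHS = 4, y in [2, 17]  -> 2 point(s)
  x = 11: RHS = 17, y in [6, 13]  -> 2 point(s)
  x = 12: RHS = 6, y in [5, 14]  -> 2 point(s)
  x = 14: RHS = 16, y in [4, 15]  -> 2 point(s)
  x = 15: RHS = 11, y in [7, 12]  -> 2 point(s)
  x = 16: RHS = 1, y in [1, 18]  -> 2 point(s)
  x = 17: RHS = 11, y in [7, 12]  -> 2 point(s)
  x = 18: RHS = 9, y in [3, 16]  -> 2 point(s)
Affine points: 24. Add the point at infinity: total = 25.

#E(F_19) = 25


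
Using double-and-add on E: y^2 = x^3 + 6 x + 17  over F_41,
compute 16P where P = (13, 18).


k = 16 = 10000_2 (binary, LSB first: 00001)
Double-and-add from P = (13, 18):
  bit 0 = 0: acc unchanged = O
  bit 1 = 0: acc unchanged = O
  bit 2 = 0: acc unchanged = O
  bit 3 = 0: acc unchanged = O
  bit 4 = 1: acc = O + (5, 7) = (5, 7)

16P = (5, 7)


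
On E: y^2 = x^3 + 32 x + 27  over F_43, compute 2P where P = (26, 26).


Doubling: s = (3 x1^2 + a) / (2 y1)
s = (3*26^2 + 32) / (2*26) mod 43 = 33
x3 = s^2 - 2 x1 mod 43 = 33^2 - 2*26 = 5
y3 = s (x1 - x3) - y1 mod 43 = 33 * (26 - 5) - 26 = 22

2P = (5, 22)


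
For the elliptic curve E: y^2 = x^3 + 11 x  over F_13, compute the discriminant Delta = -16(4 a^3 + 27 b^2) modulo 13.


4 a^3 + 27 b^2 = 4*11^3 + 27*0^2 = 5324 + 0 = 5324
Delta = -16 * (5324) = -85184
Delta mod 13 = 5

Delta = 5 (mod 13)


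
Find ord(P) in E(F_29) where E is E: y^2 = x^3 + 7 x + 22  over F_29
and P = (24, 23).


Compute successive multiples of P until we hit O:
  1P = (24, 23)
  2P = (14, 15)
  3P = (16, 24)
  4P = (23, 24)
  5P = (12, 23)
  6P = (22, 6)
  7P = (19, 5)
  8P = (21, 11)
  ... (continuing to 30P)
  30P = O

ord(P) = 30


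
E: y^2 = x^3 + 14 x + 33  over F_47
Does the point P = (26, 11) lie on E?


Check whether y^2 = x^3 + 14 x + 33 (mod 47) for (x, y) = (26, 11).
LHS: y^2 = 11^2 mod 47 = 27
RHS: x^3 + 14 x + 33 = 26^3 + 14*26 + 33 mod 47 = 19
LHS != RHS

No, not on the curve


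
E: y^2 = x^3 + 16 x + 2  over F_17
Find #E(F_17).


For each x in F_17, count y with y^2 = x^3 + 16 x + 2 mod 17:
  x = 0: RHS = 2, y in [6, 11]  -> 2 point(s)
  x = 1: RHS = 2, y in [6, 11]  -> 2 point(s)
  x = 2: RHS = 8, y in [5, 12]  -> 2 point(s)
  x = 3: RHS = 9, y in [3, 14]  -> 2 point(s)
  x = 6: RHS = 8, y in [5, 12]  -> 2 point(s)
  x = 7: RHS = 15, y in [7, 10]  -> 2 point(s)
  x = 8: RHS = 13, y in [8, 9]  -> 2 point(s)
  x = 9: RHS = 8, y in [5, 12]  -> 2 point(s)
  x = 11: RHS = 13, y in [8, 9]  -> 2 point(s)
  x = 12: RHS = 1, y in [1, 16]  -> 2 point(s)
  x = 15: RHS = 13, y in [8, 9]  -> 2 point(s)
  x = 16: RHS = 2, y in [6, 11]  -> 2 point(s)
Affine points: 24. Add the point at infinity: total = 25.

#E(F_17) = 25
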